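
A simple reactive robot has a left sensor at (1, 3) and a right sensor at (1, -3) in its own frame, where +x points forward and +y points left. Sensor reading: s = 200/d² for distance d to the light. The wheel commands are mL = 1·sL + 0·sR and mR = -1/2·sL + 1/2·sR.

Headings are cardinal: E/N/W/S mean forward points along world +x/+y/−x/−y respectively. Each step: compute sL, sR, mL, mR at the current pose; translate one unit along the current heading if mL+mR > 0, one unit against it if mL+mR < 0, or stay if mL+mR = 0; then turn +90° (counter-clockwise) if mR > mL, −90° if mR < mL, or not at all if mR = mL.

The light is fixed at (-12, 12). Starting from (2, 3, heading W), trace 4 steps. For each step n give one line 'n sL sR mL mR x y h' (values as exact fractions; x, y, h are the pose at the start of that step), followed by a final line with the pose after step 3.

n=0: pose=(2,3,W); sL=200/313, sR=40/41; mL=200/313, mR=2160/12833; mL+mR=10360/12833 → advance +1; mR−mL=-6040/12833 → turn -1·90°
n=1: pose=(1,3,N); sL=50/41, sR=5/8; mL=50/41, mR=-195/656; mL+mR=605/656 → advance +1; mR−mL=-995/656 → turn -1·90°
n=2: pose=(1,4,E); sL=200/221, sR=200/317; mL=200/221, mR=-9600/70057; mL+mR=53800/70057 → advance +1; mR−mL=-73000/70057 → turn -1·90°
n=3: pose=(2,4,S); sL=20/37, sR=100/101; mL=20/37, mR=840/3737; mL+mR=2860/3737 → advance +1; mR−mL=-1180/3737 → turn -1·90°

0 200/313 40/41 200/313 2160/12833 2 3 W
1 50/41 5/8 50/41 -195/656 1 3 N
2 200/221 200/317 200/221 -9600/70057 1 4 E
3 20/37 100/101 20/37 840/3737 2 4 S
final 2 3 W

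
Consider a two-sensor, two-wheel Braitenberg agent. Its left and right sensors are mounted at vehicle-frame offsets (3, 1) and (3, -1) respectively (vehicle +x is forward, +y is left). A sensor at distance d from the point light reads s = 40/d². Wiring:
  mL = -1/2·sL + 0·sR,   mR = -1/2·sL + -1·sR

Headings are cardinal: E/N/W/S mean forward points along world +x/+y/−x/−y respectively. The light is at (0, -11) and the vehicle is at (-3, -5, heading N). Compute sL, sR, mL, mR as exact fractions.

40/97 8/17 -20/97 -1116/1649

left sensor world pos  = (-4, -2); dL² = 97
right sensor world pos = (-2, -2); dR² = 85
sL = 40/97 = 40/97
sR = 40/85 = 8/17
mL = -1/2·sL + 0·sR = -20/97
mR = -1/2·sL + -1·sR = -1116/1649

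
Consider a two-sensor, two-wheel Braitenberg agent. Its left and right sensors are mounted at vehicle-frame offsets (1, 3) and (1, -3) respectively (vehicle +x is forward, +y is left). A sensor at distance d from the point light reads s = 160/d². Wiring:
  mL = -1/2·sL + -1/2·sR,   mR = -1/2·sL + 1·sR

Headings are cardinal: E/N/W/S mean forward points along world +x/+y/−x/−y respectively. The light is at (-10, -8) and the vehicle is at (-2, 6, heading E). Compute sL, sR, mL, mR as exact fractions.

left sensor world pos  = (-1, 9); dL² = 370
right sensor world pos = (-1, 3); dR² = 202
sL = 160/370 = 16/37
sR = 160/202 = 80/101
mL = -1/2·sL + -1/2·sR = -2288/3737
mR = -1/2·sL + 1·sR = 2152/3737

16/37 80/101 -2288/3737 2152/3737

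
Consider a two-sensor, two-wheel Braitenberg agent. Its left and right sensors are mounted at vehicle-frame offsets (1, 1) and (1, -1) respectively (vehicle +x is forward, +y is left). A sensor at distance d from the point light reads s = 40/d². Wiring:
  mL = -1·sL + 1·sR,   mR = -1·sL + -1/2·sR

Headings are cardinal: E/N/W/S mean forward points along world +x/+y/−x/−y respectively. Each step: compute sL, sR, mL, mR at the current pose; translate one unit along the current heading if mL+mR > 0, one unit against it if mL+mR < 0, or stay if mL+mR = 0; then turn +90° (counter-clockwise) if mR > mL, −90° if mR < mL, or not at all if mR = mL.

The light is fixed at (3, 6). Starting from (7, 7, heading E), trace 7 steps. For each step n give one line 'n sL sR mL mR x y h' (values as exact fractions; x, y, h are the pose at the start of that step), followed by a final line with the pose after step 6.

n=0: pose=(7,7,E); sL=40/29, sR=8/5; mL=32/145, mR=-316/145; mL+mR=-284/145 → advance -1; mR−mL=-12/5 → turn -1·90°
n=1: pose=(6,7,S); sL=5/2, sR=10; mL=15/2, mR=-15/2; mL+mR=0 → advance +0; mR−mL=-15 → turn -1·90°
n=2: pose=(6,7,W); sL=10, sR=5; mL=-5, mR=-25/2; mL+mR=-35/2 → advance -1; mR−mL=-15/2 → turn -1·90°
n=3: pose=(7,7,N); sL=40/13, sR=40/29; mL=-640/377, mR=-1420/377; mL+mR=-2060/377 → advance -1; mR−mL=-60/29 → turn -1·90°
n=4: pose=(7,6,E); sL=20/13, sR=20/13; mL=0, mR=-30/13; mL+mR=-30/13 → advance -1; mR−mL=-30/13 → turn -1·90°
n=5: pose=(6,6,S); sL=40/17, sR=8; mL=96/17, mR=-108/17; mL+mR=-12/17 → advance -1; mR−mL=-12 → turn -1·90°
n=6: pose=(6,7,W); sL=10, sR=5; mL=-5, mR=-25/2; mL+mR=-35/2 → advance -1; mR−mL=-15/2 → turn -1·90°

0 40/29 8/5 32/145 -316/145 7 7 E
1 5/2 10 15/2 -15/2 6 7 S
2 10 5 -5 -25/2 6 7 W
3 40/13 40/29 -640/377 -1420/377 7 7 N
4 20/13 20/13 0 -30/13 7 6 E
5 40/17 8 96/17 -108/17 6 6 S
6 10 5 -5 -25/2 6 7 W
final 7 7 N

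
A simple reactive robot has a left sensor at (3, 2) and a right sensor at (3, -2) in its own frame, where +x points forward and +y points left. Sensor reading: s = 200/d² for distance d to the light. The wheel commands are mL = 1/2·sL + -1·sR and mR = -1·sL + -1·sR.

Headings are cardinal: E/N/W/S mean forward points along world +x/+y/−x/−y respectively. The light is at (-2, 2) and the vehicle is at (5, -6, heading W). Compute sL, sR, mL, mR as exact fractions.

left sensor world pos  = (2, -8); dL² = 116
right sensor world pos = (2, -4); dR² = 52
sL = 200/116 = 50/29
sR = 200/52 = 50/13
mL = 1/2·sL + -1·sR = -1125/377
mR = -1·sL + -1·sR = -2100/377

50/29 50/13 -1125/377 -2100/377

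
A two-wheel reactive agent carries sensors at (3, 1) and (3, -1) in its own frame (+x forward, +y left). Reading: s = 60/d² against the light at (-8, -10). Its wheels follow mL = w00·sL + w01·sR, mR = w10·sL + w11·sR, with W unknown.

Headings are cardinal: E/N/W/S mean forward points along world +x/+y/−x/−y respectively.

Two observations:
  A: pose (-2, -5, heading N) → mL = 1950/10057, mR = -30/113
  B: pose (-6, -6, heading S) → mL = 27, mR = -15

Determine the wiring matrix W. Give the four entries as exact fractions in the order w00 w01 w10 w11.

obs A: pose=(-2,-5,N) → sL=60/89, sR=60/113, mL=1950/10057, mR=-30/113
obs B: pose=(-6,-6,S) → sL=6, sR=30, mL=27, mR=-15
sensor matrix S = [[60/89, 60/113], [6, 30]]; det S = 171360/10057
solve [mL_A; mL_B] = S·[w00; w01] and [mR_A; mR_B] = S·[w10; w11]:
  w00 = -1/2, w01 = 1, w10 = 0, w11 = -1/2

-1/2 1 0 -1/2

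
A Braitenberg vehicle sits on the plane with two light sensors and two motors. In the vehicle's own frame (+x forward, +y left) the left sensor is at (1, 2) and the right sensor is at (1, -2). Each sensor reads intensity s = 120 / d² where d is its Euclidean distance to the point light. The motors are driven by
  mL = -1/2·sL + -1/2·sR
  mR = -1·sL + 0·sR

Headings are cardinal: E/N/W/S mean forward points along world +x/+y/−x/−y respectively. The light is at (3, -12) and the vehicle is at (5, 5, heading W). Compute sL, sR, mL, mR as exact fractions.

60/113 60/181 -8820/20453 -60/113

left sensor world pos  = (4, 3); dL² = 226
right sensor world pos = (4, 7); dR² = 362
sL = 120/226 = 60/113
sR = 120/362 = 60/181
mL = -1/2·sL + -1/2·sR = -8820/20453
mR = -1·sL + 0·sR = -60/113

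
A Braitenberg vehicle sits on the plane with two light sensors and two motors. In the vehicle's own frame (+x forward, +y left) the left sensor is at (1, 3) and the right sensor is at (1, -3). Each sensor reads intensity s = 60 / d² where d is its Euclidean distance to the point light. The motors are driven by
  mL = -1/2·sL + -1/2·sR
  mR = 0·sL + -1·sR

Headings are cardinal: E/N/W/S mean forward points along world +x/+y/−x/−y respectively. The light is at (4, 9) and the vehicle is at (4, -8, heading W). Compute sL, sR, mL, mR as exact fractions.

60/401 60/197 -17940/78997 -60/197

left sensor world pos  = (3, -11); dL² = 401
right sensor world pos = (3, -5); dR² = 197
sL = 60/401 = 60/401
sR = 60/197 = 60/197
mL = -1/2·sL + -1/2·sR = -17940/78997
mR = 0·sL + -1·sR = -60/197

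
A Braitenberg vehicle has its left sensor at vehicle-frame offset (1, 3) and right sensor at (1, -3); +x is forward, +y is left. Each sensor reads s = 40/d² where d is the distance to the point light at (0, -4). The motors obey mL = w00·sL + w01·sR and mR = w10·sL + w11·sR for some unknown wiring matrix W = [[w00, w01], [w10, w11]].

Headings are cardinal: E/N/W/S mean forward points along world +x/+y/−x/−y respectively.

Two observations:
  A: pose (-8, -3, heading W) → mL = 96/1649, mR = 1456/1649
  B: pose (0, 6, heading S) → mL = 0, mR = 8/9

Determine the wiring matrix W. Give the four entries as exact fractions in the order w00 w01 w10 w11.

obs A: pose=(-8,-3,W) → sL=8/17, sR=40/97, mL=96/1649, mR=1456/1649
obs B: pose=(0,6,S) → sL=4/9, sR=4/9, mL=0, mR=8/9
sensor matrix S = [[8/17, 40/97], [4/9, 4/9]]; det S = 128/4947
solve [mL_A; mL_B] = S·[w00; w01] and [mR_A; mR_B] = S·[w10; w11]:
  w00 = 1, w01 = -1, w10 = 1, w11 = 1

1 -1 1 1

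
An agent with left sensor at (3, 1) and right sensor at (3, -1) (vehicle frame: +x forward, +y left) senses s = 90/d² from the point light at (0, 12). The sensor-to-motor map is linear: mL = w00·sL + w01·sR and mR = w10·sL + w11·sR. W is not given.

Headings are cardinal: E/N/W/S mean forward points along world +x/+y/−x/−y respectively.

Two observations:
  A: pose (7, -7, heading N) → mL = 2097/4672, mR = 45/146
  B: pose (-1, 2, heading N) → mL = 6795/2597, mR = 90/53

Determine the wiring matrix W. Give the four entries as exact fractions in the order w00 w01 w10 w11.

obs A: pose=(7,-7,N) → sL=45/146, sR=9/32, mL=2097/4672, mR=45/146
obs B: pose=(-1,2,N) → sL=90/53, sR=90/49, mL=6795/2597, mR=90/53
sensor matrix S = [[45/146, 9/32], [90/53, 90/49]]; det S = 268515/3033296
solve [mL_A; mL_B] = S·[w00; w01] and [mR_A; mR_B] = S·[w10; w11]:
  w00 = 1, w01 = 1/2, w10 = 1, w11 = 0

1 1/2 1 0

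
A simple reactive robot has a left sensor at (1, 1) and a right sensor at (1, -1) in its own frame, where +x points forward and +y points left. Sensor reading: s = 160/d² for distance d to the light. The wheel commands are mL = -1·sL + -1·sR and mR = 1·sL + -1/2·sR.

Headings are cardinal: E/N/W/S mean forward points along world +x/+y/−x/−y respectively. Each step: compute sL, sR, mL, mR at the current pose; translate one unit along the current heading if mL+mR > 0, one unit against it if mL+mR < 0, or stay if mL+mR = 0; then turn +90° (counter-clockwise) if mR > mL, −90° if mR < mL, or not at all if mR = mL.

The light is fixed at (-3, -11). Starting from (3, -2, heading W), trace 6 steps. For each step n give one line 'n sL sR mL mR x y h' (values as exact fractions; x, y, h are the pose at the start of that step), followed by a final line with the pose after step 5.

n=0: pose=(3,-2,W); sL=160/89, sR=32/25; mL=-6848/2225, mR=2576/2225; mL+mR=-48/25 → advance -1; mR−mL=9424/2225 → turn +1·90°
n=1: pose=(4,-2,S); sL=5/4, sR=8/5; mL=-57/20, mR=9/20; mL+mR=-12/5 → advance -1; mR−mL=33/10 → turn +1·90°
n=2: pose=(4,-1,E); sL=32/37, sR=32/29; mL=-2112/1073, mR=336/1073; mL+mR=-48/29 → advance -1; mR−mL=2448/1073 → turn +1·90°
n=3: pose=(3,-1,N); sL=80/73, sR=16/17; mL=-2528/1241, mR=776/1241; mL+mR=-24/17 → advance -1; mR−mL=3304/1241 → turn +1·90°
n=4: pose=(3,-2,W); sL=160/89, sR=32/25; mL=-6848/2225, mR=2576/2225; mL+mR=-48/25 → advance -1; mR−mL=9424/2225 → turn +1·90°
n=5: pose=(4,-2,S); sL=5/4, sR=8/5; mL=-57/20, mR=9/20; mL+mR=-12/5 → advance -1; mR−mL=33/10 → turn +1·90°

0 160/89 32/25 -6848/2225 2576/2225 3 -2 W
1 5/4 8/5 -57/20 9/20 4 -2 S
2 32/37 32/29 -2112/1073 336/1073 4 -1 E
3 80/73 16/17 -2528/1241 776/1241 3 -1 N
4 160/89 32/25 -6848/2225 2576/2225 3 -2 W
5 5/4 8/5 -57/20 9/20 4 -2 S
final 4 -1 E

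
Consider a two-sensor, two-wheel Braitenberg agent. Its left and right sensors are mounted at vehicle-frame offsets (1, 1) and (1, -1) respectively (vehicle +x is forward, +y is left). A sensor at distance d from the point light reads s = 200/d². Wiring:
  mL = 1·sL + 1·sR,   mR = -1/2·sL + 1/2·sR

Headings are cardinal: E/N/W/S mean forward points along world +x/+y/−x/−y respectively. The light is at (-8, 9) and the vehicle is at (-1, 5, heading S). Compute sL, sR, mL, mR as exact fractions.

200/89 200/61 30000/5429 2800/5429

left sensor world pos  = (0, 4); dL² = 89
right sensor world pos = (-2, 4); dR² = 61
sL = 200/89 = 200/89
sR = 200/61 = 200/61
mL = 1·sL + 1·sR = 30000/5429
mR = -1/2·sL + 1/2·sR = 2800/5429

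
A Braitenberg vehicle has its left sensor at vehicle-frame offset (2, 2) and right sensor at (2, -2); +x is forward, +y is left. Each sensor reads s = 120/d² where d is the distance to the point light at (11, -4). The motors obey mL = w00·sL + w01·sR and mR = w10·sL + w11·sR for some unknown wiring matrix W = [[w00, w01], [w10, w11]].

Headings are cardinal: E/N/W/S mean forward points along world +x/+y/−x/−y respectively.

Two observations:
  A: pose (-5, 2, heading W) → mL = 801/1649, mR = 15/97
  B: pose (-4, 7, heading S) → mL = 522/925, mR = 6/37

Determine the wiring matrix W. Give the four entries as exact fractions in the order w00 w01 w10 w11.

1/2 1 0 1/2

obs A: pose=(-5,2,W) → sL=6/17, sR=30/97, mL=801/1649, mR=15/97
obs B: pose=(-4,7,S) → sL=12/25, sR=12/37, mL=522/925, mR=6/37
sensor matrix S = [[6/17, 30/97], [12/25, 12/37]]; det S = -10368/305065
solve [mL_A; mL_B] = S·[w00; w01] and [mR_A; mR_B] = S·[w10; w11]:
  w00 = 1/2, w01 = 1, w10 = 0, w11 = 1/2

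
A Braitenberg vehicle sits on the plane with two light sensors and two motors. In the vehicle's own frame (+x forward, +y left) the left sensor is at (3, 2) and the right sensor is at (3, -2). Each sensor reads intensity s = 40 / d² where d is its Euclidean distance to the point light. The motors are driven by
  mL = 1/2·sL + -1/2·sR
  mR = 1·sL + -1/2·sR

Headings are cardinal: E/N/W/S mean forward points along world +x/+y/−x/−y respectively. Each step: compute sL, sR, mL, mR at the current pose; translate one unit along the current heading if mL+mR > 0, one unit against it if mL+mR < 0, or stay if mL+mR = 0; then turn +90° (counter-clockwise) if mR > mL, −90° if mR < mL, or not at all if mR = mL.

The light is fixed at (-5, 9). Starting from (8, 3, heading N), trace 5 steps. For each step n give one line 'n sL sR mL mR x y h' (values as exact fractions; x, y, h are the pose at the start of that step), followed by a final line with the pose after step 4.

n=0: pose=(8,3,N); sL=4/13, sR=20/117; mL=8/117, mR=2/9; mL+mR=34/117 → advance +1; mR−mL=2/13 → turn +1·90°
n=1: pose=(8,4,W); sL=40/149, sR=40/109; mL=-800/16241, mR=1380/16241; mL+mR=580/16241 → advance +1; mR−mL=20/149 → turn +1·90°
n=2: pose=(7,4,S); sL=2/13, sR=10/41; mL=-24/533, mR=17/533; mL+mR=-7/533 → advance -1; mR−mL=1/13 → turn +1·90°
n=3: pose=(7,5,E); sL=40/229, sR=40/261; mL=640/59769, mR=5860/59769; mL+mR=6500/59769 → advance +1; mR−mL=20/229 → turn +1·90°
n=4: pose=(8,5,N); sL=20/61, sR=20/113; mL=520/6893, mR=1650/6893; mL+mR=2170/6893 → advance +1; mR−mL=10/61 → turn +1·90°

0 4/13 20/117 8/117 2/9 8 3 N
1 40/149 40/109 -800/16241 1380/16241 8 4 W
2 2/13 10/41 -24/533 17/533 7 4 S
3 40/229 40/261 640/59769 5860/59769 7 5 E
4 20/61 20/113 520/6893 1650/6893 8 5 N
final 8 6 W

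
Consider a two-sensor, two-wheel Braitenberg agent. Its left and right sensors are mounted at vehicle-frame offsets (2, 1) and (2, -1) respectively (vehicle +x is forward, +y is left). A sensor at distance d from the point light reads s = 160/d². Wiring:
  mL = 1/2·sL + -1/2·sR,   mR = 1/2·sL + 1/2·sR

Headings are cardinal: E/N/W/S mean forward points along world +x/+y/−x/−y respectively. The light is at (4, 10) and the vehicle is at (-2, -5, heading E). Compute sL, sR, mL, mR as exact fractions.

left sensor world pos  = (0, -4); dL² = 212
right sensor world pos = (0, -6); dR² = 272
sL = 160/212 = 40/53
sR = 160/272 = 10/17
mL = 1/2·sL + -1/2·sR = 75/901
mR = 1/2·sL + 1/2·sR = 605/901

40/53 10/17 75/901 605/901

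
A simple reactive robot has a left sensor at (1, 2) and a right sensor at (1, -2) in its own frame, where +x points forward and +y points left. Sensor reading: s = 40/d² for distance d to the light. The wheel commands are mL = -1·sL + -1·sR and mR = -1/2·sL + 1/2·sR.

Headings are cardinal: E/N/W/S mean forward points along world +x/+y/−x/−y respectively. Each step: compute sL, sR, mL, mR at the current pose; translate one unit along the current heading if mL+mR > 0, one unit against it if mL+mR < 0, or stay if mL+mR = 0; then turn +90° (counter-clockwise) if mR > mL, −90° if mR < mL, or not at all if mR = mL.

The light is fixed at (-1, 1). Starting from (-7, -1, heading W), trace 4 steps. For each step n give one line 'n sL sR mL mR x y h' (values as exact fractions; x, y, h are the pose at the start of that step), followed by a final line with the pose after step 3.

n=0: pose=(-7,-1,W); sL=8/13, sR=40/49; mL=-912/637, mR=64/637; mL+mR=-848/637 → advance -1; mR−mL=976/637 → turn +1·90°
n=1: pose=(-6,-1,S); sL=20/9, sR=20/29; mL=-760/261, mR=-200/261; mL+mR=-320/87 → advance -1; mR−mL=560/261 → turn +1·90°
n=2: pose=(-6,0,E); sL=40/17, sR=8/5; mL=-336/85, mR=-32/85; mL+mR=-368/85 → advance -1; mR−mL=304/85 → turn +1·90°
n=3: pose=(-7,0,N); sL=5/8, sR=5/2; mL=-25/8, mR=15/16; mL+mR=-35/16 → advance -1; mR−mL=65/16 → turn +1·90°

0 8/13 40/49 -912/637 64/637 -7 -1 W
1 20/9 20/29 -760/261 -200/261 -6 -1 S
2 40/17 8/5 -336/85 -32/85 -6 0 E
3 5/8 5/2 -25/8 15/16 -7 0 N
final -7 -1 W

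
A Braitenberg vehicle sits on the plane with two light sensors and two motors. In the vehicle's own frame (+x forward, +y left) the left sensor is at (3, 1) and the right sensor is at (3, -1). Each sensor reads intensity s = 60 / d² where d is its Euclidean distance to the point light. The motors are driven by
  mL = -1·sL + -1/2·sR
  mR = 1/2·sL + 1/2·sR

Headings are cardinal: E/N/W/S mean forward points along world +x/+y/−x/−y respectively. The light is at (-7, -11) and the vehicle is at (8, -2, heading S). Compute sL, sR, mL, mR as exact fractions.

left sensor world pos  = (9, -5); dL² = 292
right sensor world pos = (7, -5); dR² = 232
sL = 60/292 = 15/73
sR = 60/232 = 15/58
mL = -1·sL + -1/2·sR = -2835/8468
mR = 1/2·sL + 1/2·sR = 1965/8468

15/73 15/58 -2835/8468 1965/8468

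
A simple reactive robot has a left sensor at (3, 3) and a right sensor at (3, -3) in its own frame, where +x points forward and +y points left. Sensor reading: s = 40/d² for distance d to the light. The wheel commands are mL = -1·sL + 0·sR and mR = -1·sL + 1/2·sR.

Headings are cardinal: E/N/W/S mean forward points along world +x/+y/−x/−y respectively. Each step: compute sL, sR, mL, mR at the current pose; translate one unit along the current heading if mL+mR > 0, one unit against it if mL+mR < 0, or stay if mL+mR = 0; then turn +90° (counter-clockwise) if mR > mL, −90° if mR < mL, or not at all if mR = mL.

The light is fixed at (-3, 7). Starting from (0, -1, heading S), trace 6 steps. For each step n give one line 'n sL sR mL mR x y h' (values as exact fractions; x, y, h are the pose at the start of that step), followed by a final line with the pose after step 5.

n=0: pose=(0,-1,S); sL=40/157, sR=40/121; mL=-40/157, mR=-1700/18997; mL+mR=-6540/18997 → advance -1; mR−mL=20/121 → turn +1·90°
n=1: pose=(0,0,E); sL=10/13, sR=5/17; mL=-10/13, mR=-275/442; mL+mR=-615/442 → advance -1; mR−mL=5/34 → turn +1·90°
n=2: pose=(-1,0,N); sL=40/17, sR=40/41; mL=-40/17, mR=-1300/697; mL+mR=-2940/697 → advance -1; mR−mL=20/41 → turn +1·90°
n=3: pose=(-1,-1,W); sL=20/61, sR=20/13; mL=-20/61, mR=350/793; mL+mR=90/793 → advance +1; mR−mL=10/13 → turn +1·90°
n=4: pose=(-2,-1,S); sL=40/137, sR=8/25; mL=-40/137, mR=-452/3425; mL+mR=-1452/3425 → advance -1; mR−mL=4/25 → turn +1·90°
n=5: pose=(-2,0,E); sL=5/4, sR=10/29; mL=-5/4, mR=-125/116; mL+mR=-135/58 → advance -1; mR−mL=5/29 → turn +1·90°

0 40/157 40/121 -40/157 -1700/18997 0 -1 S
1 10/13 5/17 -10/13 -275/442 0 0 E
2 40/17 40/41 -40/17 -1300/697 -1 0 N
3 20/61 20/13 -20/61 350/793 -1 -1 W
4 40/137 8/25 -40/137 -452/3425 -2 -1 S
5 5/4 10/29 -5/4 -125/116 -2 0 E
final -3 0 N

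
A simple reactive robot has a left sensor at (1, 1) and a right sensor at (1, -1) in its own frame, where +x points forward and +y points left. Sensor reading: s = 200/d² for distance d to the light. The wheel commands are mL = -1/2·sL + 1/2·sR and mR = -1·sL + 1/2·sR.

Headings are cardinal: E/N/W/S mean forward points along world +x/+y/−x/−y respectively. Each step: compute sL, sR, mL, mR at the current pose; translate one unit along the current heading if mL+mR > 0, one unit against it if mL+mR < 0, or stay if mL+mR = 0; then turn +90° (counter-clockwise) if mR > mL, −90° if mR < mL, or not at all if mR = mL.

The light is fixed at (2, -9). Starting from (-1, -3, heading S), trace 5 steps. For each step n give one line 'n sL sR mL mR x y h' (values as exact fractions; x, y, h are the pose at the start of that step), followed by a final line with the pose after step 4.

0 200/29 200/41 -1200/1189 -5300/1189 -1 -3 S
1 50/13 5/2 -35/52 -135/52 -1 -2 W
2 200/73 40/13 160/949 -1140/949 0 -2 N
3 4 100/13 24/13 -2/13 0 -3 E
4 8 200/29 -16/29 -132/29 1 -3 S
final 1 -2 W

n=0: pose=(-1,-3,S); sL=200/29, sR=200/41; mL=-1200/1189, mR=-5300/1189; mL+mR=-6500/1189 → advance -1; mR−mL=-100/29 → turn -1·90°
n=1: pose=(-1,-2,W); sL=50/13, sR=5/2; mL=-35/52, mR=-135/52; mL+mR=-85/26 → advance -1; mR−mL=-25/13 → turn -1·90°
n=2: pose=(0,-2,N); sL=200/73, sR=40/13; mL=160/949, mR=-1140/949; mL+mR=-980/949 → advance -1; mR−mL=-100/73 → turn -1·90°
n=3: pose=(0,-3,E); sL=4, sR=100/13; mL=24/13, mR=-2/13; mL+mR=22/13 → advance +1; mR−mL=-2 → turn -1·90°
n=4: pose=(1,-3,S); sL=8, sR=200/29; mL=-16/29, mR=-132/29; mL+mR=-148/29 → advance -1; mR−mL=-4 → turn -1·90°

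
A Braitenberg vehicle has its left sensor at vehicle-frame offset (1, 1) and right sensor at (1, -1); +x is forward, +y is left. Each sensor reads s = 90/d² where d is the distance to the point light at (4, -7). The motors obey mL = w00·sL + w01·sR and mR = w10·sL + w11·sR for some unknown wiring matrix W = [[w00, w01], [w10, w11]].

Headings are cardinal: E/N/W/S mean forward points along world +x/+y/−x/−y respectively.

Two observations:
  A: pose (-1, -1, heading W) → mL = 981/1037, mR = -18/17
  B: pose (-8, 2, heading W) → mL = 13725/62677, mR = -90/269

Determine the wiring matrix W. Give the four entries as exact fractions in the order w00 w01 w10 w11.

1 -1/2 0 -1

obs A: pose=(-1,-1,W) → sL=90/61, sR=18/17, mL=981/1037, mR=-18/17
obs B: pose=(-8,2,W) → sL=90/233, sR=90/269, mL=13725/62677, mR=-90/269
sensor matrix S = [[90/61, 18/17], [90/233, 90/269]]; det S = 5501520/64996049
solve [mL_A; mL_B] = S·[w00; w01] and [mR_A; mR_B] = S·[w10; w11]:
  w00 = 1, w01 = -1/2, w10 = 0, w11 = -1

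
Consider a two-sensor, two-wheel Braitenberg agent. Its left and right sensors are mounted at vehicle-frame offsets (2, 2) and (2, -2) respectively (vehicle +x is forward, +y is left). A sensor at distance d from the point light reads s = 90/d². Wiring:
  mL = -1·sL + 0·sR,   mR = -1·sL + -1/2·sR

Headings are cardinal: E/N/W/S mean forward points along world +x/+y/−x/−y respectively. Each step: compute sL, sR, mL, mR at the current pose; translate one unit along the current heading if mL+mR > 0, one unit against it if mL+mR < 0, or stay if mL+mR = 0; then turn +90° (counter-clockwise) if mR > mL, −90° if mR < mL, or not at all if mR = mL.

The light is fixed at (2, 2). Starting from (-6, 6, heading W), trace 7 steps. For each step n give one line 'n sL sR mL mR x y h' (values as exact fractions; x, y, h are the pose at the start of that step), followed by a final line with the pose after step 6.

0 45/52 45/68 -45/52 -2115/1768 -6 6 W
1 10/13 90/61 -10/13 -1195/793 -5 6 N
2 9/5 45/13 -9/5 -459/130 -5 5 E
3 90/37 90/101 -90/37 -10755/3737 -6 5 S
4 45/52 45/68 -45/52 -2115/1768 -6 6 W
5 10/13 90/61 -10/13 -1195/793 -5 6 N
6 9/5 45/13 -9/5 -459/130 -5 5 E
final -6 5 S

n=0: pose=(-6,6,W); sL=45/52, sR=45/68; mL=-45/52, mR=-2115/1768; mL+mR=-3645/1768 → advance -1; mR−mL=-45/136 → turn -1·90°
n=1: pose=(-5,6,N); sL=10/13, sR=90/61; mL=-10/13, mR=-1195/793; mL+mR=-1805/793 → advance -1; mR−mL=-45/61 → turn -1·90°
n=2: pose=(-5,5,E); sL=9/5, sR=45/13; mL=-9/5, mR=-459/130; mL+mR=-693/130 → advance -1; mR−mL=-45/26 → turn -1·90°
n=3: pose=(-6,5,S); sL=90/37, sR=90/101; mL=-90/37, mR=-10755/3737; mL+mR=-19845/3737 → advance -1; mR−mL=-45/101 → turn -1·90°
n=4: pose=(-6,6,W); sL=45/52, sR=45/68; mL=-45/52, mR=-2115/1768; mL+mR=-3645/1768 → advance -1; mR−mL=-45/136 → turn -1·90°
n=5: pose=(-5,6,N); sL=10/13, sR=90/61; mL=-10/13, mR=-1195/793; mL+mR=-1805/793 → advance -1; mR−mL=-45/61 → turn -1·90°
n=6: pose=(-5,5,E); sL=9/5, sR=45/13; mL=-9/5, mR=-459/130; mL+mR=-693/130 → advance -1; mR−mL=-45/26 → turn -1·90°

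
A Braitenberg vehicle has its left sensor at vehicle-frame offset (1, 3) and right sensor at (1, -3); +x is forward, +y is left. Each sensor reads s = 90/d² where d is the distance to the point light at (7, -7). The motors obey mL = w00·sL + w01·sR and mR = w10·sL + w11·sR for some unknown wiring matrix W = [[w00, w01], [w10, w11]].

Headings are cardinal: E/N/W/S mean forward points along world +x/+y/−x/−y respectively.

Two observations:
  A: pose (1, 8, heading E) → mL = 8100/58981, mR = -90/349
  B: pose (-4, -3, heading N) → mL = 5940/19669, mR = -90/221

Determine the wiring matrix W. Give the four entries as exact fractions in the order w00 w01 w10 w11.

-1/2 1/2 -1 0

obs A: pose=(1,8,E) → sL=90/349, sR=90/169, mL=8100/58981, mR=-90/349
obs B: pose=(-4,-3,N) → sL=90/221, sR=90/89, mL=5940/19669, mR=-90/221
sensor matrix S = [[90/349, 90/169], [90/221, 90/89]]; det S = 50932800/1160097289
solve [mL_A; mL_B] = S·[w00; w01] and [mR_A; mR_B] = S·[w10; w11]:
  w00 = -1/2, w01 = 1/2, w10 = -1, w11 = 0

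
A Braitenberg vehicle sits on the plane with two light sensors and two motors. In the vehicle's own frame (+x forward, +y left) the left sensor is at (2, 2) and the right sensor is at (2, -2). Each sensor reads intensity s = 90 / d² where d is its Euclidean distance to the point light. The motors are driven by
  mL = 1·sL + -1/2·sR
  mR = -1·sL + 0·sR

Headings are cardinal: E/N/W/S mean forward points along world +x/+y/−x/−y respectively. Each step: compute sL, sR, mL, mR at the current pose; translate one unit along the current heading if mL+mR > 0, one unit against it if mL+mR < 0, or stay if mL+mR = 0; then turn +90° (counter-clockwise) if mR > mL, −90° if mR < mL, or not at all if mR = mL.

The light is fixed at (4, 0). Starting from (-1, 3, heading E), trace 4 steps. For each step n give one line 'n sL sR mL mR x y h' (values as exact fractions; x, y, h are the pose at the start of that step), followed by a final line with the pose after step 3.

0 45/17 9 -63/34 -45/17 -1 3 E
1 90/17 18/13 1017/221 -90/17 -2 3 S
2 45/34 9/10 297/340 -45/34 -2 4 W
3 18/17 2 1/17 -18/17 -1 4 N
final -1 3 E

n=0: pose=(-1,3,E); sL=45/17, sR=9; mL=-63/34, mR=-45/17; mL+mR=-9/2 → advance -1; mR−mL=-27/34 → turn -1·90°
n=1: pose=(-2,3,S); sL=90/17, sR=18/13; mL=1017/221, mR=-90/17; mL+mR=-9/13 → advance -1; mR−mL=-2187/221 → turn -1·90°
n=2: pose=(-2,4,W); sL=45/34, sR=9/10; mL=297/340, mR=-45/34; mL+mR=-9/20 → advance -1; mR−mL=-747/340 → turn -1·90°
n=3: pose=(-1,4,N); sL=18/17, sR=2; mL=1/17, mR=-18/17; mL+mR=-1 → advance -1; mR−mL=-19/17 → turn -1·90°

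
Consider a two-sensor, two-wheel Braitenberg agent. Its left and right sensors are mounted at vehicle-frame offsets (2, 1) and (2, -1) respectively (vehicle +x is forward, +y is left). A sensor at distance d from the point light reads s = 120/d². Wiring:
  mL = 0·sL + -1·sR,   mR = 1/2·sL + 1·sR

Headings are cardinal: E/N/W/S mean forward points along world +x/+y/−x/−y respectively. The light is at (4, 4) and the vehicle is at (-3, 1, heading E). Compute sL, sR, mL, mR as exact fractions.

120/29 120/41 -120/41 5940/1189

left sensor world pos  = (-1, 2); dL² = 29
right sensor world pos = (-1, 0); dR² = 41
sL = 120/29 = 120/29
sR = 120/41 = 120/41
mL = 0·sL + -1·sR = -120/41
mR = 1/2·sL + 1·sR = 5940/1189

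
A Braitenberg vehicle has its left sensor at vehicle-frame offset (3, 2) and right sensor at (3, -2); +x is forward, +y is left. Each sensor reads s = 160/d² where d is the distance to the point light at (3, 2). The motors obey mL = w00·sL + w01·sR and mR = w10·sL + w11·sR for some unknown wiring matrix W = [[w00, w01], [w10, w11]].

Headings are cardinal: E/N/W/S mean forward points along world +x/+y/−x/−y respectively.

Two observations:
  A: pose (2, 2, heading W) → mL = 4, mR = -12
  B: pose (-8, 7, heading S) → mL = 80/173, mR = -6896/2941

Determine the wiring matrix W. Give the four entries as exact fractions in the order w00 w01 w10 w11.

0 1/2 -1 -1/2

obs A: pose=(2,2,W) → sL=8, sR=8, mL=4, mR=-12
obs B: pose=(-8,7,S) → sL=32/17, sR=160/173, mL=80/173, mR=-6896/2941
sensor matrix S = [[8, 8], [32/17, 160/173]]; det S = -22528/2941
solve [mL_A; mL_B] = S·[w00; w01] and [mR_A; mR_B] = S·[w10; w11]:
  w00 = 0, w01 = 1/2, w10 = -1, w11 = -1/2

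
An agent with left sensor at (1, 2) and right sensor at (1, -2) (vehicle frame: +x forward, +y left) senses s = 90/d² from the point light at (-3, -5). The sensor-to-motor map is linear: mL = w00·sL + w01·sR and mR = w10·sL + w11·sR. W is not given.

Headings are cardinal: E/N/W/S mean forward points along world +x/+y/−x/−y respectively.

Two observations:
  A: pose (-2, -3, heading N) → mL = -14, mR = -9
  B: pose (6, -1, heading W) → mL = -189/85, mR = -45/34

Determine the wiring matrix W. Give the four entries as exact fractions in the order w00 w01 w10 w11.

-1 -1 -1 0

obs A: pose=(-2,-3,N) → sL=9, sR=5, mL=-14, mR=-9
obs B: pose=(6,-1,W) → sL=45/34, sR=9/10, mL=-189/85, mR=-45/34
sensor matrix S = [[9, 5], [45/34, 9/10]]; det S = 126/85
solve [mL_A; mL_B] = S·[w00; w01] and [mR_A; mR_B] = S·[w10; w11]:
  w00 = -1, w01 = -1, w10 = -1, w11 = 0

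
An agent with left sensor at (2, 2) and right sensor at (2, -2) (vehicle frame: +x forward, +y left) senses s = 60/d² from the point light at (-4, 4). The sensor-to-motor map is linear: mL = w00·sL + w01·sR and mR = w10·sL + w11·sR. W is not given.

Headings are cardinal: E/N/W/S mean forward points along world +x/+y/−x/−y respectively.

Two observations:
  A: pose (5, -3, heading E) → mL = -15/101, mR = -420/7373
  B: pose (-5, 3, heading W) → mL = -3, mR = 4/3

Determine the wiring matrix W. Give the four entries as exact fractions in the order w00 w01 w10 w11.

0 -1/2 -1/2 1/2

obs A: pose=(5,-3,E) → sL=30/73, sR=30/101, mL=-15/101, mR=-420/7373
obs B: pose=(-5,3,W) → sL=10/3, sR=6, mL=-3, mR=4/3
sensor matrix S = [[30/73, 30/101], [10/3, 6]]; det S = 10880/7373
solve [mL_A; mL_B] = S·[w00; w01] and [mR_A; mR_B] = S·[w10; w11]:
  w00 = 0, w01 = -1/2, w10 = -1/2, w11 = 1/2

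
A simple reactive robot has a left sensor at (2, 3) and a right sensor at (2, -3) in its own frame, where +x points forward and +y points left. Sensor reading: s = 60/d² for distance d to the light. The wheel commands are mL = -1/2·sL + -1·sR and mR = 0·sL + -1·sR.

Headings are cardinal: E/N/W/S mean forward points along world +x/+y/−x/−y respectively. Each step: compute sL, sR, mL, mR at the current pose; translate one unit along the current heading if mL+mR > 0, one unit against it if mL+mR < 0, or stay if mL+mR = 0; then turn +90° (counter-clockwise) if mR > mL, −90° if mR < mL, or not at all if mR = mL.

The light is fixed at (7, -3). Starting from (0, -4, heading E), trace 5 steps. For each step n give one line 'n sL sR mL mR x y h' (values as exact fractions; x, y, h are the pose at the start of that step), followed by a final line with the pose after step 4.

0 60/29 60/41 -2970/1189 -60/41 0 -4 E
1 30/61 30/13 -2025/793 -30/13 -1 -4 N
2 12/25 60/101 -2106/2525 -60/101 -1 -5 W
3 15/8 15/29 -675/464 -15/29 0 -5 S
4 60/29 60/41 -2970/1189 -60/41 0 -4 E
final -1 -4 N

n=0: pose=(0,-4,E); sL=60/29, sR=60/41; mL=-2970/1189, mR=-60/41; mL+mR=-4710/1189 → advance -1; mR−mL=30/29 → turn +1·90°
n=1: pose=(-1,-4,N); sL=30/61, sR=30/13; mL=-2025/793, mR=-30/13; mL+mR=-3855/793 → advance -1; mR−mL=15/61 → turn +1·90°
n=2: pose=(-1,-5,W); sL=12/25, sR=60/101; mL=-2106/2525, mR=-60/101; mL+mR=-3606/2525 → advance -1; mR−mL=6/25 → turn +1·90°
n=3: pose=(0,-5,S); sL=15/8, sR=15/29; mL=-675/464, mR=-15/29; mL+mR=-915/464 → advance -1; mR−mL=15/16 → turn +1·90°
n=4: pose=(0,-4,E); sL=60/29, sR=60/41; mL=-2970/1189, mR=-60/41; mL+mR=-4710/1189 → advance -1; mR−mL=30/29 → turn +1·90°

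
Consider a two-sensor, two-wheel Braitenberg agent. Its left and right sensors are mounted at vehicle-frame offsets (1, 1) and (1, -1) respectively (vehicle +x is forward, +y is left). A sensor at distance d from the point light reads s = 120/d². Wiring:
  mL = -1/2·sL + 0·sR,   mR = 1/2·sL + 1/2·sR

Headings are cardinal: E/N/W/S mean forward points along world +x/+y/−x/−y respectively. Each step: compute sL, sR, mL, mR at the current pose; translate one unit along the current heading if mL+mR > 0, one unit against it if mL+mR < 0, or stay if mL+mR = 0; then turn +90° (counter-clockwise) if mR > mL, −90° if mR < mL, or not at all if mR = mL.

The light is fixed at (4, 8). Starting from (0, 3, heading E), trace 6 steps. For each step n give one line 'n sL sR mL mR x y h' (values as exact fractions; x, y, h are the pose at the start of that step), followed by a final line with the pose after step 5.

0 24/5 8/3 -12/5 56/15 0 3 E
1 15/4 6 -15/8 39/8 1 3 N
2 120/41 24/5 -60/41 792/205 1 4 W
3 60/17 12/5 -30/17 252/85 0 4 S
4 24/5 8/3 -12/5 56/15 0 3 E
5 15/4 6 -15/8 39/8 1 3 N
final 1 4 W

n=0: pose=(0,3,E); sL=24/5, sR=8/3; mL=-12/5, mR=56/15; mL+mR=4/3 → advance +1; mR−mL=92/15 → turn +1·90°
n=1: pose=(1,3,N); sL=15/4, sR=6; mL=-15/8, mR=39/8; mL+mR=3 → advance +1; mR−mL=27/4 → turn +1·90°
n=2: pose=(1,4,W); sL=120/41, sR=24/5; mL=-60/41, mR=792/205; mL+mR=12/5 → advance +1; mR−mL=1092/205 → turn +1·90°
n=3: pose=(0,4,S); sL=60/17, sR=12/5; mL=-30/17, mR=252/85; mL+mR=6/5 → advance +1; mR−mL=402/85 → turn +1·90°
n=4: pose=(0,3,E); sL=24/5, sR=8/3; mL=-12/5, mR=56/15; mL+mR=4/3 → advance +1; mR−mL=92/15 → turn +1·90°
n=5: pose=(1,3,N); sL=15/4, sR=6; mL=-15/8, mR=39/8; mL+mR=3 → advance +1; mR−mL=27/4 → turn +1·90°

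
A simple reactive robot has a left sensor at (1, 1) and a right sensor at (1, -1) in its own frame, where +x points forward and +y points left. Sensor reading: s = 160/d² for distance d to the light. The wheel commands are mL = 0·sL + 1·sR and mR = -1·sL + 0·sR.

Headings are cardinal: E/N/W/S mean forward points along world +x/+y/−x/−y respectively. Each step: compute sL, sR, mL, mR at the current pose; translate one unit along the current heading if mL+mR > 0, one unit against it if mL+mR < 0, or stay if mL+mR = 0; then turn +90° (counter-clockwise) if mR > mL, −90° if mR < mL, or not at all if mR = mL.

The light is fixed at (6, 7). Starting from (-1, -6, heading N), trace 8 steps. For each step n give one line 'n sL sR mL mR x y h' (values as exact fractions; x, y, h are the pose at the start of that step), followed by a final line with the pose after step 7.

0 10/13 8/9 8/9 -10/13 -1 -6 N
1 160/157 32/41 32/41 -160/157 -1 -5 E
2 80/109 16/25 16/25 -80/109 -2 -5 S
3 32/45 160/181 160/181 -32/45 -2 -4 W
4 4/5 40/41 40/41 -4/5 -3 -4 N
5 32/29 32/37 32/37 -32/29 -3 -3 E
6 80/101 80/121 80/121 -80/101 -4 -3 S
7 160/221 32/37 32/37 -160/221 -4 -2 W
final -5 -2 N

n=0: pose=(-1,-6,N); sL=10/13, sR=8/9; mL=8/9, mR=-10/13; mL+mR=14/117 → advance +1; mR−mL=-194/117 → turn -1·90°
n=1: pose=(-1,-5,E); sL=160/157, sR=32/41; mL=32/41, mR=-160/157; mL+mR=-1536/6437 → advance -1; mR−mL=-11584/6437 → turn -1·90°
n=2: pose=(-2,-5,S); sL=80/109, sR=16/25; mL=16/25, mR=-80/109; mL+mR=-256/2725 → advance -1; mR−mL=-3744/2725 → turn -1·90°
n=3: pose=(-2,-4,W); sL=32/45, sR=160/181; mL=160/181, mR=-32/45; mL+mR=1408/8145 → advance +1; mR−mL=-12992/8145 → turn -1·90°
n=4: pose=(-3,-4,N); sL=4/5, sR=40/41; mL=40/41, mR=-4/5; mL+mR=36/205 → advance +1; mR−mL=-364/205 → turn -1·90°
n=5: pose=(-3,-3,E); sL=32/29, sR=32/37; mL=32/37, mR=-32/29; mL+mR=-256/1073 → advance -1; mR−mL=-2112/1073 → turn -1·90°
n=6: pose=(-4,-3,S); sL=80/101, sR=80/121; mL=80/121, mR=-80/101; mL+mR=-1600/12221 → advance -1; mR−mL=-17760/12221 → turn -1·90°
n=7: pose=(-4,-2,W); sL=160/221, sR=32/37; mL=32/37, mR=-160/221; mL+mR=1152/8177 → advance +1; mR−mL=-12992/8177 → turn -1·90°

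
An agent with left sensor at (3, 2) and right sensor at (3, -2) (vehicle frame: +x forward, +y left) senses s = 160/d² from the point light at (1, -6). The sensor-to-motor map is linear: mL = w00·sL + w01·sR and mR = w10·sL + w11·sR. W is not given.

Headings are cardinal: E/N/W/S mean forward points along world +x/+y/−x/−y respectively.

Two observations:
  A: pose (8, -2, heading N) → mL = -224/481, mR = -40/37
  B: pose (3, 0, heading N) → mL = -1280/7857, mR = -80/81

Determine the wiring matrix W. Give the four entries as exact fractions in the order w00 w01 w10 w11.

obs A: pose=(8,-2,N) → sL=80/37, sR=16/13, mL=-224/481, mR=-40/37
obs B: pose=(3,0,N) → sL=160/81, sR=160/97, mL=-1280/7857, mR=-80/81
sensor matrix S = [[80/37, 16/13], [160/81, 160/97]]; det S = 4290560/3779217
solve [mL_A; mL_B] = S·[w00; w01] and [mR_A; mR_B] = S·[w10; w11]:
  w00 = -1/2, w01 = 1/2, w10 = -1/2, w11 = 0

-1/2 1/2 -1/2 0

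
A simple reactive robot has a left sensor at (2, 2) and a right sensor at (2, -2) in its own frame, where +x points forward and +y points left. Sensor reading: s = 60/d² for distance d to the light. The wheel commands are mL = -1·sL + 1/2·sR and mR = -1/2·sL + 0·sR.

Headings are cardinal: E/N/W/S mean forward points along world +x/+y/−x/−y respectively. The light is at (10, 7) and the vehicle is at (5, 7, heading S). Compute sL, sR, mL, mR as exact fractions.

60/13 60/53 -2790/689 -30/13

left sensor world pos  = (7, 5); dL² = 13
right sensor world pos = (3, 5); dR² = 53
sL = 60/13 = 60/13
sR = 60/53 = 60/53
mL = -1·sL + 1/2·sR = -2790/689
mR = -1/2·sL + 0·sR = -30/13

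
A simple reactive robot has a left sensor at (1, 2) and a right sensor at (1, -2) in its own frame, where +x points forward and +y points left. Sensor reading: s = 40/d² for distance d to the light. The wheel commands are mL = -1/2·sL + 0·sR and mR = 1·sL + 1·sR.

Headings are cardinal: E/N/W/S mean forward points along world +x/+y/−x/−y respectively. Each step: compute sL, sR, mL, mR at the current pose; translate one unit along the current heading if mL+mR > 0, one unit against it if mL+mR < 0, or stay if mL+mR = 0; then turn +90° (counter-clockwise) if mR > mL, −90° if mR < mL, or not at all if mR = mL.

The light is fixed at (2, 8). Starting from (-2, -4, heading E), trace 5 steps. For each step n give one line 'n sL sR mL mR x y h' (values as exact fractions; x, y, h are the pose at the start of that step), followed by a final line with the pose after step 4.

0 40/109 8/41 -20/109 2512/4469 -2 -4 E
1 20/73 20/61 -10/73 2680/4453 -1 -4 N
2 8/37 40/97 -4/37 2256/3589 -1 -3 W
3 10/37 2/9 -5/37 164/333 -2 -3 S
4 40/109 8/41 -20/109 2512/4469 -2 -4 E
final -1 -4 N

n=0: pose=(-2,-4,E); sL=40/109, sR=8/41; mL=-20/109, mR=2512/4469; mL+mR=1692/4469 → advance +1; mR−mL=3332/4469 → turn +1·90°
n=1: pose=(-1,-4,N); sL=20/73, sR=20/61; mL=-10/73, mR=2680/4453; mL+mR=2070/4453 → advance +1; mR−mL=3290/4453 → turn +1·90°
n=2: pose=(-1,-3,W); sL=8/37, sR=40/97; mL=-4/37, mR=2256/3589; mL+mR=1868/3589 → advance +1; mR−mL=2644/3589 → turn +1·90°
n=3: pose=(-2,-3,S); sL=10/37, sR=2/9; mL=-5/37, mR=164/333; mL+mR=119/333 → advance +1; mR−mL=209/333 → turn +1·90°
n=4: pose=(-2,-4,E); sL=40/109, sR=8/41; mL=-20/109, mR=2512/4469; mL+mR=1692/4469 → advance +1; mR−mL=3332/4469 → turn +1·90°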